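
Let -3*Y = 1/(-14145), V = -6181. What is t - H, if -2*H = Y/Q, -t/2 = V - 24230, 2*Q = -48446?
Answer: 125038233140219/2055806010 ≈ 60822.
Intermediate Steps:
Q = -24223 (Q = (½)*(-48446) = -24223)
Y = 1/42435 (Y = -⅓/(-14145) = -⅓*(-1/14145) = 1/42435 ≈ 2.3565e-5)
t = 60822 (t = -2*(-6181 - 24230) = -2*(-30411) = 60822)
H = 1/2055806010 (H = -1/(84870*(-24223)) = -(-1)/(84870*24223) = -½*(-1/1027903005) = 1/2055806010 ≈ 4.8643e-10)
t - H = 60822 - 1*1/2055806010 = 60822 - 1/2055806010 = 125038233140219/2055806010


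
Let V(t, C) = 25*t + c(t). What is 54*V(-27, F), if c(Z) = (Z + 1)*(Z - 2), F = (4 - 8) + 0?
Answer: 4266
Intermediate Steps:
F = -4 (F = -4 + 0 = -4)
c(Z) = (1 + Z)*(-2 + Z)
V(t, C) = -2 + t**2 + 24*t (V(t, C) = 25*t + (-2 + t**2 - t) = -2 + t**2 + 24*t)
54*V(-27, F) = 54*(-2 + (-27)**2 + 24*(-27)) = 54*(-2 + 729 - 648) = 54*79 = 4266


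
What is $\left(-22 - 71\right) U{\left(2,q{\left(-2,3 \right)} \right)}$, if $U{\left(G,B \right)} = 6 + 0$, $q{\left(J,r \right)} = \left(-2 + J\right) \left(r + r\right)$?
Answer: $-558$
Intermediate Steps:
$q{\left(J,r \right)} = 2 r \left(-2 + J\right)$ ($q{\left(J,r \right)} = \left(-2 + J\right) 2 r = 2 r \left(-2 + J\right)$)
$U{\left(G,B \right)} = 6$
$\left(-22 - 71\right) U{\left(2,q{\left(-2,3 \right)} \right)} = \left(-22 - 71\right) 6 = \left(-93\right) 6 = -558$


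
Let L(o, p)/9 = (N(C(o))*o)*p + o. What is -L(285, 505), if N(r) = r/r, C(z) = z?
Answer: -1297890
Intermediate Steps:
N(r) = 1
L(o, p) = 9*o + 9*o*p (L(o, p) = 9*((1*o)*p + o) = 9*(o*p + o) = 9*(o + o*p) = 9*o + 9*o*p)
-L(285, 505) = -9*285*(1 + 505) = -9*285*506 = -1*1297890 = -1297890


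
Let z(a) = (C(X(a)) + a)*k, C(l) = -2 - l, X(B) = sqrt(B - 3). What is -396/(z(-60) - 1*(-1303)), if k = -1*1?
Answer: -2145/7394 + 33*I*sqrt(7)/51758 ≈ -0.2901 + 0.0016869*I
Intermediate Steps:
X(B) = sqrt(-3 + B)
k = -1
z(a) = 2 + sqrt(-3 + a) - a (z(a) = ((-2 - sqrt(-3 + a)) + a)*(-1) = (-2 + a - sqrt(-3 + a))*(-1) = 2 + sqrt(-3 + a) - a)
-396/(z(-60) - 1*(-1303)) = -396/((2 + sqrt(-3 - 60) - 1*(-60)) - 1*(-1303)) = -396/((2 + sqrt(-63) + 60) + 1303) = -396/((2 + 3*I*sqrt(7) + 60) + 1303) = -396/((62 + 3*I*sqrt(7)) + 1303) = -396/(1365 + 3*I*sqrt(7))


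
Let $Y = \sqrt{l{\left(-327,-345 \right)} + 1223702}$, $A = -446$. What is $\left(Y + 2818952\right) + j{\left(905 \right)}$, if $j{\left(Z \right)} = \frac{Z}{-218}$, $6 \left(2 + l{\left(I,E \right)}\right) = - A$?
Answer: $\frac{614530631}{218} + \frac{\sqrt{11013969}}{3} \approx 2.8201 \cdot 10^{6}$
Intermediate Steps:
$l{\left(I,E \right)} = \frac{217}{3}$ ($l{\left(I,E \right)} = -2 + \frac{\left(-1\right) \left(-446\right)}{6} = -2 + \frac{1}{6} \cdot 446 = -2 + \frac{223}{3} = \frac{217}{3}$)
$Y = \frac{\sqrt{11013969}}{3}$ ($Y = \sqrt{\frac{217}{3} + 1223702} = \sqrt{\frac{3671323}{3}} = \frac{\sqrt{11013969}}{3} \approx 1106.2$)
$j{\left(Z \right)} = - \frac{Z}{218}$ ($j{\left(Z \right)} = Z \left(- \frac{1}{218}\right) = - \frac{Z}{218}$)
$\left(Y + 2818952\right) + j{\left(905 \right)} = \left(\frac{\sqrt{11013969}}{3} + 2818952\right) - \frac{905}{218} = \left(2818952 + \frac{\sqrt{11013969}}{3}\right) - \frac{905}{218} = \frac{614530631}{218} + \frac{\sqrt{11013969}}{3}$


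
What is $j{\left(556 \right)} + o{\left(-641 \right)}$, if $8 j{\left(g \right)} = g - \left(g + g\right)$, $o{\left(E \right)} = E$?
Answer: $- \frac{1421}{2} \approx -710.5$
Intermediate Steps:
$j{\left(g \right)} = - \frac{g}{8}$ ($j{\left(g \right)} = \frac{g - \left(g + g\right)}{8} = \frac{g - 2 g}{8} = \frac{\left(-1\right) g}{8} = - \frac{g}{8}$)
$j{\left(556 \right)} + o{\left(-641 \right)} = \left(- \frac{1}{8}\right) 556 - 641 = - \frac{139}{2} - 641 = - \frac{1421}{2}$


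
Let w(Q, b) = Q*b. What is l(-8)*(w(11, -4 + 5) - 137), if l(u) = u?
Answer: 1008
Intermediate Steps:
l(-8)*(w(11, -4 + 5) - 137) = -8*(11*(-4 + 5) - 137) = -8*(11*1 - 137) = -8*(11 - 137) = -8*(-126) = 1008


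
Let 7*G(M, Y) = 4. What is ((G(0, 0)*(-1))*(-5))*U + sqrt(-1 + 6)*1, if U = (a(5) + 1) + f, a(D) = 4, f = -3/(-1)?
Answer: 160/7 + sqrt(5) ≈ 25.093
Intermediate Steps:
f = 3 (f = -3*(-1) = 3)
G(M, Y) = 4/7 (G(M, Y) = (1/7)*4 = 4/7)
U = 8 (U = (4 + 1) + 3 = 5 + 3 = 8)
((G(0, 0)*(-1))*(-5))*U + sqrt(-1 + 6)*1 = (((4/7)*(-1))*(-5))*8 + sqrt(-1 + 6)*1 = -4/7*(-5)*8 + sqrt(5)*1 = (20/7)*8 + sqrt(5) = 160/7 + sqrt(5)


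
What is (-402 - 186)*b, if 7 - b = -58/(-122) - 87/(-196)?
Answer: -218103/61 ≈ -3575.5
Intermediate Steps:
b = 72701/11956 (b = 7 - (-58/(-122) - 87/(-196)) = 7 - (-58*(-1/122) - 87*(-1/196)) = 7 - (29/61 + 87/196) = 7 - 1*10991/11956 = 7 - 10991/11956 = 72701/11956 ≈ 6.0807)
(-402 - 186)*b = (-402 - 186)*(72701/11956) = -588*72701/11956 = -218103/61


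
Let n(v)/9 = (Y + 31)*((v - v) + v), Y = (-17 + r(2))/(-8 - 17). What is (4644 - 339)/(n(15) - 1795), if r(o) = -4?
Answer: 21525/12517 ≈ 1.7197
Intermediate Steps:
Y = 21/25 (Y = (-17 - 4)/(-8 - 17) = -21/(-25) = -21*(-1/25) = 21/25 ≈ 0.84000)
n(v) = 7164*v/25 (n(v) = 9*((21/25 + 31)*((v - v) + v)) = 9*(796*(0 + v)/25) = 9*(796*v/25) = 7164*v/25)
(4644 - 339)/(n(15) - 1795) = (4644 - 339)/((7164/25)*15 - 1795) = 4305/(21492/5 - 1795) = 4305/(12517/5) = 4305*(5/12517) = 21525/12517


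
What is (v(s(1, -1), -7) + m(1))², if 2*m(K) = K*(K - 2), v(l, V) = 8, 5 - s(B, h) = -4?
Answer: 225/4 ≈ 56.250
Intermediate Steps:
s(B, h) = 9 (s(B, h) = 5 - 1*(-4) = 5 + 4 = 9)
m(K) = K*(-2 + K)/2 (m(K) = (K*(K - 2))/2 = (K*(-2 + K))/2 = K*(-2 + K)/2)
(v(s(1, -1), -7) + m(1))² = (8 + (½)*1*(-2 + 1))² = (8 + (½)*1*(-1))² = (8 - ½)² = (15/2)² = 225/4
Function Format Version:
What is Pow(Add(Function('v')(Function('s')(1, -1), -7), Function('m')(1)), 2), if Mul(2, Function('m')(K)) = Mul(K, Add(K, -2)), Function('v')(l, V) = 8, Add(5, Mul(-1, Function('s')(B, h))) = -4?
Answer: Rational(225, 4) ≈ 56.250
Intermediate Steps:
Function('s')(B, h) = 9 (Function('s')(B, h) = Add(5, Mul(-1, -4)) = Add(5, 4) = 9)
Function('m')(K) = Mul(Rational(1, 2), K, Add(-2, K)) (Function('m')(K) = Mul(Rational(1, 2), Mul(K, Add(K, -2))) = Mul(Rational(1, 2), Mul(K, Add(-2, K))) = Mul(Rational(1, 2), K, Add(-2, K)))
Pow(Add(Function('v')(Function('s')(1, -1), -7), Function('m')(1)), 2) = Pow(Add(8, Mul(Rational(1, 2), 1, Add(-2, 1))), 2) = Pow(Add(8, Mul(Rational(1, 2), 1, -1)), 2) = Pow(Add(8, Rational(-1, 2)), 2) = Pow(Rational(15, 2), 2) = Rational(225, 4)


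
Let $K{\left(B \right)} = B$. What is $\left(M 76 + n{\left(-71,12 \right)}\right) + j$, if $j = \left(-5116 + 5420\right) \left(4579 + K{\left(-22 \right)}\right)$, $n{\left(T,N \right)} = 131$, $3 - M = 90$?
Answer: $1378847$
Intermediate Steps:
$M = -87$ ($M = 3 - 90 = -87$)
$j = 1385328$ ($j = \left(-5116 + 5420\right) \left(4579 - 22\right) = 304 \cdot 4557 = 1385328$)
$\left(M 76 + n{\left(-71,12 \right)}\right) + j = \left(\left(-87\right) 76 + 131\right) + 1385328 = \left(-6612 + 131\right) + 1385328 = -6481 + 1385328 = 1378847$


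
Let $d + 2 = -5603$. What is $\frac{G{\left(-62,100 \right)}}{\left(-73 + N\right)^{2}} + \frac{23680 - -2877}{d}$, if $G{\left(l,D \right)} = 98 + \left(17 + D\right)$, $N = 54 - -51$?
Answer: $- \frac{25989293}{5739520} \approx -4.5281$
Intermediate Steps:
$d = -5605$ ($d = -2 - 5603 = -5605$)
$N = 105$ ($N = 54 + 51 = 105$)
$G{\left(l,D \right)} = 115 + D$
$\frac{G{\left(-62,100 \right)}}{\left(-73 + N\right)^{2}} + \frac{23680 - -2877}{d} = \frac{115 + 100}{\left(-73 + 105\right)^{2}} + \frac{23680 - -2877}{-5605} = \frac{215}{32^{2}} + \left(23680 + 2877\right) \left(- \frac{1}{5605}\right) = \frac{215}{1024} + 26557 \left(- \frac{1}{5605}\right) = 215 \cdot \frac{1}{1024} - \frac{26557}{5605} = \frac{215}{1024} - \frac{26557}{5605} = - \frac{25989293}{5739520}$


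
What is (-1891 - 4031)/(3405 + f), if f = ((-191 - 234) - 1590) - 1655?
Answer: 5922/265 ≈ 22.347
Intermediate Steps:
f = -3670 (f = (-425 - 1590) - 1655 = -2015 - 1655 = -3670)
(-1891 - 4031)/(3405 + f) = (-1891 - 4031)/(3405 - 3670) = -5922/(-265) = -5922*(-1/265) = 5922/265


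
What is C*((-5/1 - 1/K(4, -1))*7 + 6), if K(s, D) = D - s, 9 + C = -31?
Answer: 1104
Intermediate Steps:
C = -40 (C = -9 - 31 = -40)
C*((-5/1 - 1/K(4, -1))*7 + 6) = -40*((-5/1 - 1/(-1 - 1*4))*7 + 6) = -40*((-5*1 - 1/(-1 - 4))*7 + 6) = -40*((-5 - 1/(-5))*7 + 6) = -40*((-5 - 1*(-1/5))*7 + 6) = -40*((-5 + 1/5)*7 + 6) = -40*(-24/5*7 + 6) = -40*(-168/5 + 6) = -40*(-138/5) = 1104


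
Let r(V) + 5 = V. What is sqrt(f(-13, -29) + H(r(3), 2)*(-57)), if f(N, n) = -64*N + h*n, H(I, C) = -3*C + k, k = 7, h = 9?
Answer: sqrt(514) ≈ 22.672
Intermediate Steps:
r(V) = -5 + V
H(I, C) = 7 - 3*C (H(I, C) = -3*C + 7 = 7 - 3*C)
f(N, n) = -64*N + 9*n
sqrt(f(-13, -29) + H(r(3), 2)*(-57)) = sqrt((-64*(-13) + 9*(-29)) + (7 - 3*2)*(-57)) = sqrt((832 - 261) + (7 - 6)*(-57)) = sqrt(571 + 1*(-57)) = sqrt(571 - 57) = sqrt(514)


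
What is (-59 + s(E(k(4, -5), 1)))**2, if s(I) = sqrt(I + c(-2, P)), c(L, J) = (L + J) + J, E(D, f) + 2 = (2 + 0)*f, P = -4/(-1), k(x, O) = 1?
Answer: (59 - sqrt(6))**2 ≈ 3198.0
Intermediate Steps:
P = 4 (P = -4*(-1) = 4)
E(D, f) = -2 + 2*f (E(D, f) = -2 + (2 + 0)*f = -2 + 2*f)
c(L, J) = L + 2*J (c(L, J) = (J + L) + J = L + 2*J)
s(I) = sqrt(6 + I) (s(I) = sqrt(I + (-2 + 2*4)) = sqrt(I + (-2 + 8)) = sqrt(I + 6) = sqrt(6 + I))
(-59 + s(E(k(4, -5), 1)))**2 = (-59 + sqrt(6 + (-2 + 2*1)))**2 = (-59 + sqrt(6 + (-2 + 2)))**2 = (-59 + sqrt(6 + 0))**2 = (-59 + sqrt(6))**2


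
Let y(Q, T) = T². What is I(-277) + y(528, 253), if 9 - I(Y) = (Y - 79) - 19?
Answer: 64393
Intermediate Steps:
I(Y) = 107 - Y (I(Y) = 9 - ((Y - 79) - 19) = 9 - ((-79 + Y) - 19) = 9 - (-98 + Y) = 9 + (98 - Y) = 107 - Y)
I(-277) + y(528, 253) = (107 - 1*(-277)) + 253² = (107 + 277) + 64009 = 384 + 64009 = 64393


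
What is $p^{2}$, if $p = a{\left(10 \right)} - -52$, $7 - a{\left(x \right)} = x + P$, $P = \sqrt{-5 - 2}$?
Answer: $\left(49 - i \sqrt{7}\right)^{2} \approx 2394.0 - 259.28 i$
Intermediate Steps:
$P = i \sqrt{7}$ ($P = \sqrt{-7} = i \sqrt{7} \approx 2.6458 i$)
$a{\left(x \right)} = 7 - x - i \sqrt{7}$ ($a{\left(x \right)} = 7 - \left(x + i \sqrt{7}\right) = 7 - x - i \sqrt{7}$)
$p = 49 - i \sqrt{7}$ ($p = \left(7 - 10 - i \sqrt{7}\right) - -52 = \left(7 - 10 - i \sqrt{7}\right) + 52 = \left(-3 - i \sqrt{7}\right) + 52 = 49 - i \sqrt{7} \approx 49.0 - 2.6458 i$)
$p^{2} = \left(49 - i \sqrt{7}\right)^{2}$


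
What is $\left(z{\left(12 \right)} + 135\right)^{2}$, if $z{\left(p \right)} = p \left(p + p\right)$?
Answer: $178929$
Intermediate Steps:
$z{\left(p \right)} = 2 p^{2}$ ($z{\left(p \right)} = p 2 p = 2 p^{2}$)
$\left(z{\left(12 \right)} + 135\right)^{2} = \left(2 \cdot 12^{2} + 135\right)^{2} = \left(2 \cdot 144 + 135\right)^{2} = \left(288 + 135\right)^{2} = 423^{2} = 178929$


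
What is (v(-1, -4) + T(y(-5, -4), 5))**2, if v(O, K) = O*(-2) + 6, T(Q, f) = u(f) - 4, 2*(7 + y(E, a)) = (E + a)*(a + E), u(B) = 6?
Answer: 100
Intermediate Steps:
y(E, a) = -7 + (E + a)**2/2 (y(E, a) = -7 + ((E + a)*(a + E))/2 = -7 + ((E + a)*(E + a))/2 = -7 + (E + a)**2/2)
T(Q, f) = 2 (T(Q, f) = 6 - 4 = 2)
v(O, K) = 6 - 2*O (v(O, K) = -2*O + 6 = 6 - 2*O)
(v(-1, -4) + T(y(-5, -4), 5))**2 = ((6 - 2*(-1)) + 2)**2 = ((6 + 2) + 2)**2 = (8 + 2)**2 = 10**2 = 100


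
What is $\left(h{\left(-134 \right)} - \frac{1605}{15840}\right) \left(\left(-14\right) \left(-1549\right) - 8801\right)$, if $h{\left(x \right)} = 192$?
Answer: $\frac{870360275}{352} \approx 2.4726 \cdot 10^{6}$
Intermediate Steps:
$\left(h{\left(-134 \right)} - \frac{1605}{15840}\right) \left(\left(-14\right) \left(-1549\right) - 8801\right) = \left(192 - \frac{1605}{15840}\right) \left(\left(-14\right) \left(-1549\right) - 8801\right) = \left(192 - \frac{107}{1056}\right) \left(21686 - 8801\right) = \left(192 - \frac{107}{1056}\right) 12885 = \frac{202645}{1056} \cdot 12885 = \frac{870360275}{352}$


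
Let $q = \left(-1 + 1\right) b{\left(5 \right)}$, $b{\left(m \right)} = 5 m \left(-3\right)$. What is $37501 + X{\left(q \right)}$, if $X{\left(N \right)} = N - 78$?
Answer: $37423$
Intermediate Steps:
$b{\left(m \right)} = - 15 m$
$q = 0$ ($q = \left(-1 + 1\right) \left(\left(-15\right) 5\right) = 0 \left(-75\right) = 0$)
$X{\left(N \right)} = -78 + N$
$37501 + X{\left(q \right)} = 37501 + \left(-78 + 0\right) = 37501 - 78 = 37423$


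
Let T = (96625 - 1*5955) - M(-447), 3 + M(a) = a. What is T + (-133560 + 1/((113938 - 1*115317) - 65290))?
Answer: -2829432361/66669 ≈ -42440.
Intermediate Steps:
M(a) = -3 + a
T = 91120 (T = (96625 - 1*5955) - (-3 - 447) = (96625 - 5955) - 1*(-450) = 90670 + 450 = 91120)
T + (-133560 + 1/((113938 - 1*115317) - 65290)) = 91120 + (-133560 + 1/((113938 - 1*115317) - 65290)) = 91120 + (-133560 + 1/((113938 - 115317) - 65290)) = 91120 + (-133560 + 1/(-1379 - 65290)) = 91120 + (-133560 + 1/(-66669)) = 91120 + (-133560 - 1/66669) = 91120 - 8904311641/66669 = -2829432361/66669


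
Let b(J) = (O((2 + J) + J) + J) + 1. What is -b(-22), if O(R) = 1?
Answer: 20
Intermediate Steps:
b(J) = 2 + J (b(J) = (1 + J) + 1 = 2 + J)
-b(-22) = -(2 - 22) = -1*(-20) = 20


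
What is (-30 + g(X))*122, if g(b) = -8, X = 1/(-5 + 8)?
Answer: -4636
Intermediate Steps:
X = ⅓ (X = 1/3 = ⅓ ≈ 0.33333)
(-30 + g(X))*122 = (-30 - 8)*122 = -38*122 = -4636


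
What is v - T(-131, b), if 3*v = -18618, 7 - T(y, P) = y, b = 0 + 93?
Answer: -6344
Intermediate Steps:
b = 93
T(y, P) = 7 - y
v = -6206 (v = (1/3)*(-18618) = -6206)
v - T(-131, b) = -6206 - (7 - 1*(-131)) = -6206 - (7 + 131) = -6206 - 1*138 = -6206 - 138 = -6344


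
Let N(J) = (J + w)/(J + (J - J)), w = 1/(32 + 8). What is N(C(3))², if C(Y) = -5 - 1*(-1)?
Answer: 25281/25600 ≈ 0.98754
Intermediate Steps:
C(Y) = -4 (C(Y) = -5 + 1 = -4)
w = 1/40 ≈ 0.025000
N(J) = (1/40 + J)/J (N(J) = (J + 1/40)/(J + (J - J)) = (1/40 + J)/(J + 0) = (1/40 + J)/J)
N(C(3))² = ((1/40 - 4)/(-4))² = (-¼*(-159/40))² = (159/160)² = 25281/25600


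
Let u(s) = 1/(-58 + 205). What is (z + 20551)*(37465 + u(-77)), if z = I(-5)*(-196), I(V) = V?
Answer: 39526294012/49 ≈ 8.0666e+8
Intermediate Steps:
u(s) = 1/147
z = 980 (z = -5*(-196) = 980)
(z + 20551)*(37465 + u(-77)) = (980 + 20551)*(37465 + 1/147) = 21531*(5507356/147) = 39526294012/49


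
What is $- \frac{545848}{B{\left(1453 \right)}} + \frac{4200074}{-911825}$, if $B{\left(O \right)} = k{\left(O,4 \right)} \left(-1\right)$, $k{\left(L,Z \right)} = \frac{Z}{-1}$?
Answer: $- \frac{124433663224}{911825} \approx -1.3647 \cdot 10^{5}$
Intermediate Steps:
$k{\left(L,Z \right)} = - Z$ ($k{\left(L,Z \right)} = Z \left(-1\right) = - Z$)
$B{\left(O \right)} = 4$ ($B{\left(O \right)} = \left(-1\right) 4 \left(-1\right) = \left(-4\right) \left(-1\right) = 4$)
$- \frac{545848}{B{\left(1453 \right)}} + \frac{4200074}{-911825} = - \frac{545848}{4} + \frac{4200074}{-911825} = \left(-545848\right) \frac{1}{4} + 4200074 \left(- \frac{1}{911825}\right) = -136462 - \frac{4200074}{911825} = - \frac{124433663224}{911825}$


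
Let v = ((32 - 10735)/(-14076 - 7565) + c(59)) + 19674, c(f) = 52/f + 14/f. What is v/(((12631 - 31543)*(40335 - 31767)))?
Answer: -25122196789/206893217551104 ≈ -0.00012143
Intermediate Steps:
c(f) = 66/f
v = 25122196789/1276819 (v = ((32 - 10735)/(-14076 - 7565) + 66/59) + 19674 = (-10703/(-21641) + 66*(1/59)) + 19674 = (-10703*(-1/21641) + 66/59) + 19674 = (10703/21641 + 66/59) + 19674 = 2059783/1276819 + 19674 = 25122196789/1276819 ≈ 19676.)
v/(((12631 - 31543)*(40335 - 31767))) = 25122196789/(1276819*(((12631 - 31543)*(40335 - 31767)))) = 25122196789/(1276819*((-18912*8568))) = (25122196789/1276819)/(-162038016) = (25122196789/1276819)*(-1/162038016) = -25122196789/206893217551104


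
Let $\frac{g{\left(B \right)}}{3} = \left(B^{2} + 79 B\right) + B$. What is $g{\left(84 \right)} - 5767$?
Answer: $35561$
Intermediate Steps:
$g{\left(B \right)} = 3 B^{2} + 240 B$ ($g{\left(B \right)} = 3 \left(\left(B^{2} + 79 B\right) + B\right) = 3 \left(B^{2} + 80 B\right) = 3 B^{2} + 240 B$)
$g{\left(84 \right)} - 5767 = 3 \cdot 84 \left(80 + 84\right) - 5767 = 3 \cdot 84 \cdot 164 - 5767 = 41328 - 5767 = 35561$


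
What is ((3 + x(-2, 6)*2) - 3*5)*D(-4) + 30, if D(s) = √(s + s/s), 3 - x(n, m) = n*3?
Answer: 30 + 6*I*√3 ≈ 30.0 + 10.392*I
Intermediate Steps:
x(n, m) = 3 - 3*n (x(n, m) = 3 - n*3 = 3 - 3*n)
D(s) = √(1 + s) (D(s) = √(s + 1) = √(1 + s))
((3 + x(-2, 6)*2) - 3*5)*D(-4) + 30 = ((3 + (3 - 3*(-2))*2) - 3*5)*√(1 - 4) + 30 = ((3 + (3 + 6)*2) - 15)*√(-3) + 30 = ((3 + 9*2) - 15)*(I*√3) + 30 = ((3 + 18) - 15)*(I*√3) + 30 = (21 - 15)*(I*√3) + 30 = 6*(I*√3) + 30 = 6*I*√3 + 30 = 30 + 6*I*√3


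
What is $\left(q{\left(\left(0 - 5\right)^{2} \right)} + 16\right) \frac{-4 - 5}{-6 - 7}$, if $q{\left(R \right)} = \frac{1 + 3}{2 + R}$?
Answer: $\frac{436}{39} \approx 11.179$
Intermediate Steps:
$q{\left(R \right)} = \frac{4}{2 + R}$
$\left(q{\left(\left(0 - 5\right)^{2} \right)} + 16\right) \frac{-4 - 5}{-6 - 7} = \left(\frac{4}{2 + \left(0 - 5\right)^{2}} + 16\right) \frac{-4 - 5}{-6 - 7} = \left(\frac{4}{2 + \left(-5\right)^{2}} + 16\right) \left(- \frac{9}{-13}\right) = \left(\frac{4}{2 + 25} + 16\right) \left(\left(-9\right) \left(- \frac{1}{13}\right)\right) = \left(\frac{4}{27} + 16\right) \frac{9}{13} = \frac{436}{27} \cdot \frac{9}{13} = \frac{436}{39}$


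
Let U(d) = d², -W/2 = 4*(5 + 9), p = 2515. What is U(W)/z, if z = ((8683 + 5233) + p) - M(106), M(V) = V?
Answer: 12544/16325 ≈ 0.76839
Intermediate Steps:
W = -112 (W = -8*(5 + 9) = -8*14 = -2*56 = -112)
z = 16325 (z = ((8683 + 5233) + 2515) - 1*106 = (13916 + 2515) - 106 = 16431 - 106 = 16325)
U(W)/z = (-112)²/16325 = 12544*(1/16325) = 12544/16325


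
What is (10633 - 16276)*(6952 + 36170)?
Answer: -243337446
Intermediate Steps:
(10633 - 16276)*(6952 + 36170) = -5643*43122 = -243337446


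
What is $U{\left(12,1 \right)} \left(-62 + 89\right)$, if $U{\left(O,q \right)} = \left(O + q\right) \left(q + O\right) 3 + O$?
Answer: $14013$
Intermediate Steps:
$U{\left(O,q \right)} = O + 3 \left(O + q\right)^{2}$ ($U{\left(O,q \right)} = \left(O + q\right) \left(O + q\right) 3 + O = \left(O + q\right)^{2} \cdot 3 + O = 3 \left(O + q\right)^{2} + O = O + 3 \left(O + q\right)^{2}$)
$U{\left(12,1 \right)} \left(-62 + 89\right) = \left(12 + 3 \left(12 + 1\right)^{2}\right) \left(-62 + 89\right) = \left(12 + 3 \cdot 13^{2}\right) 27 = \left(12 + 3 \cdot 169\right) 27 = \left(12 + 507\right) 27 = 519 \cdot 27 = 14013$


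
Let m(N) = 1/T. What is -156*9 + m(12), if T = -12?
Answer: -16849/12 ≈ -1404.1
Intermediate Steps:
m(N) = -1/12 (m(N) = 1/(-12) = -1/12)
-156*9 + m(12) = -156*9 - 1/12 = -1404 - 1/12 = -16849/12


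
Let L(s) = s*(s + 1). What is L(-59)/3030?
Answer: 1711/1515 ≈ 1.1294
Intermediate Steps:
L(s) = s*(1 + s)
L(-59)/3030 = -59*(1 - 59)/3030 = -59*(-58)*(1/3030) = 3422*(1/3030) = 1711/1515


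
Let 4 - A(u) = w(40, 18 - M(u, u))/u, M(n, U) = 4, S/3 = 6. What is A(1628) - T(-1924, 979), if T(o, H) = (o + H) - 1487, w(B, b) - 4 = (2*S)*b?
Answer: 991325/407 ≈ 2435.7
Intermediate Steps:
S = 18 (S = 3*6 = 18)
w(B, b) = 4 + 36*b (w(B, b) = 4 + (2*18)*b = 4 + 36*b)
T(o, H) = -1487 + H + o (T(o, H) = (H + o) - 1487 = -1487 + H + o)
A(u) = 4 - 508/u (A(u) = 4 - (4 + 36*(18 - 1*4))/u = 4 - (4 + 36*(18 - 4))/u = 4 - (4 + 36*14)/u = 4 - (4 + 504)/u = 4 - 508/u)
A(1628) - T(-1924, 979) = (4 - 508/1628) - (-1487 + 979 - 1924) = (4 - 508*1/1628) - 1*(-2432) = (4 - 127/407) + 2432 = 1501/407 + 2432 = 991325/407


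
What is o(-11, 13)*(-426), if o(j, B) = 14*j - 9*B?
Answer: 115446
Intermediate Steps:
o(j, B) = -9*B + 14*j
o(-11, 13)*(-426) = (-9*13 + 14*(-11))*(-426) = (-117 - 154)*(-426) = -271*(-426) = 115446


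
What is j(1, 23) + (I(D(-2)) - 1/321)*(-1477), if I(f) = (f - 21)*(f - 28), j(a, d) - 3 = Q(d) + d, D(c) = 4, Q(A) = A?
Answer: -193422530/321 ≈ -6.0256e+5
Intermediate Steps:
j(a, d) = 3 + 2*d (j(a, d) = 3 + (d + d) = 3 + 2*d)
I(f) = (-28 + f)*(-21 + f) (I(f) = (-21 + f)*(-28 + f) = (-28 + f)*(-21 + f))
j(1, 23) + (I(D(-2)) - 1/321)*(-1477) = (3 + 2*23) + ((588 + 4² - 49*4) - 1/321)*(-1477) = (3 + 46) + ((588 + 16 - 196) - 1*1/321)*(-1477) = 49 + (408 - 1/321)*(-1477) = 49 + (130967/321)*(-1477) = 49 - 193438259/321 = -193422530/321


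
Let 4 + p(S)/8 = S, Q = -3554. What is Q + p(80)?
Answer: -2946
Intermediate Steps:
p(S) = -32 + 8*S
Q + p(80) = -3554 + (-32 + 8*80) = -3554 + (-32 + 640) = -3554 + 608 = -2946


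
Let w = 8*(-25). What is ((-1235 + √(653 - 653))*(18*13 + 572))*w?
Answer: 199082000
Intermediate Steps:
w = -200
((-1235 + √(653 - 653))*(18*13 + 572))*w = ((-1235 + √(653 - 653))*(18*13 + 572))*(-200) = ((-1235 + √0)*(234 + 572))*(-200) = ((-1235 + 0)*806)*(-200) = -1235*806*(-200) = -995410*(-200) = 199082000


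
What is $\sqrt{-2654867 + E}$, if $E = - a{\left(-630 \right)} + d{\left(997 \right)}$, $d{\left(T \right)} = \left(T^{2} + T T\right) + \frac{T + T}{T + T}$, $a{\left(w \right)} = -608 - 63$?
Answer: $i \sqrt{666177} \approx 816.2 i$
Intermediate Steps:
$a{\left(w \right)} = -671$
$d{\left(T \right)} = 1 + 2 T^{2}$ ($d{\left(T \right)} = \left(T^{2} + T^{2}\right) + \frac{2 T}{2 T} = 2 T^{2} + 2 T \frac{1}{2 T} = 2 T^{2} + 1 = 1 + 2 T^{2}$)
$E = 1988690$ ($E = \left(-1\right) \left(-671\right) + \left(1 + 2 \cdot 997^{2}\right) = 671 + \left(1 + 2 \cdot 994009\right) = 671 + \left(1 + 1988018\right) = 671 + 1988019 = 1988690$)
$\sqrt{-2654867 + E} = \sqrt{-2654867 + 1988690} = \sqrt{-666177} = i \sqrt{666177}$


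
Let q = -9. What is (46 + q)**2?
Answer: 1369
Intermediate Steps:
(46 + q)**2 = (46 - 9)**2 = 37**2 = 1369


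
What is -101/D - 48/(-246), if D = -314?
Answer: 6653/12874 ≈ 0.51678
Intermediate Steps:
-101/D - 48/(-246) = -101/(-314) - 48/(-246) = -101*(-1/314) - 48*(-1/246) = 101/314 + 8/41 = 6653/12874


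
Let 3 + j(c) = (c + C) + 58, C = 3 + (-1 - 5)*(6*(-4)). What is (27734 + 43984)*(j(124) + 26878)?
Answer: 1951016472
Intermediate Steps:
C = 147 (C = 3 - 6*(-24) = 3 + 144 = 147)
j(c) = 202 + c (j(c) = -3 + ((c + 147) + 58) = -3 + ((147 + c) + 58) = -3 + (205 + c) = 202 + c)
(27734 + 43984)*(j(124) + 26878) = (27734 + 43984)*((202 + 124) + 26878) = 71718*(326 + 26878) = 71718*27204 = 1951016472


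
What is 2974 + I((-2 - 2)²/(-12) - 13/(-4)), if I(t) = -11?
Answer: 2963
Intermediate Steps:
2974 + I((-2 - 2)²/(-12) - 13/(-4)) = 2974 - 11 = 2963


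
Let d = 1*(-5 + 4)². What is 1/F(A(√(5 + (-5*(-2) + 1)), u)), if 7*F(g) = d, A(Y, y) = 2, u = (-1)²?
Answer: 7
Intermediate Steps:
u = 1
d = 1 (d = 1*(-1)² = 1*1 = 1)
F(g) = ⅐ (F(g) = (⅐)*1 = ⅐)
1/F(A(√(5 + (-5*(-2) + 1)), u)) = 1/(⅐) = 7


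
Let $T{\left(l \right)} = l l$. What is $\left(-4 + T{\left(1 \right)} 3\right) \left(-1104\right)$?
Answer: $1104$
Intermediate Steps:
$T{\left(l \right)} = l^{2}$
$\left(-4 + T{\left(1 \right)} 3\right) \left(-1104\right) = \left(-4 + 1^{2} \cdot 3\right) \left(-1104\right) = \left(-4 + 1 \cdot 3\right) \left(-1104\right) = \left(-4 + 3\right) \left(-1104\right) = \left(-1\right) \left(-1104\right) = 1104$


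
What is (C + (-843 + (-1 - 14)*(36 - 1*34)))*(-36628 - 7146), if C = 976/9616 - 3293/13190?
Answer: 151493308120851/3963595 ≈ 3.8221e+7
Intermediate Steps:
C = -1174503/7927190 (C = 976*(1/9616) - 3293*1/13190 = 61/601 - 3293/13190 = -1174503/7927190 ≈ -0.14816)
(C + (-843 + (-1 - 14)*(36 - 1*34)))*(-36628 - 7146) = (-1174503/7927190 + (-843 + (-1 - 14)*(36 - 1*34)))*(-36628 - 7146) = (-1174503/7927190 + (-843 - 15*(36 - 34)))*(-43774) = (-1174503/7927190 + (-843 - 15*2))*(-43774) = (-1174503/7927190 + (-843 - 30))*(-43774) = (-1174503/7927190 - 873)*(-43774) = -6921611373/7927190*(-43774) = 151493308120851/3963595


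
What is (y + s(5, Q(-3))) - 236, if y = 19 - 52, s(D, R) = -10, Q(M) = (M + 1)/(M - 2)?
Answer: -279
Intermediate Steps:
Q(M) = (1 + M)/(-2 + M)
y = -33
(y + s(5, Q(-3))) - 236 = (-33 - 10) - 236 = -43 - 236 = -279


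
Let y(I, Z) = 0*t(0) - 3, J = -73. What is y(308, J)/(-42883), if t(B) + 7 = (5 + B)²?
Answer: 3/42883 ≈ 6.9958e-5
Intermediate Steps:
t(B) = -7 + (5 + B)²
y(I, Z) = -3 (y(I, Z) = 0*(-7 + (5 + 0)²) - 3 = 0*(-7 + 5²) - 3 = 0*(-7 + 25) - 3 = 0*18 - 3 = 0 - 3 = -3)
y(308, J)/(-42883) = -3/(-42883) = -3*(-1/42883) = 3/42883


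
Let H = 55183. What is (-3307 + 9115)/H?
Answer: 5808/55183 ≈ 0.10525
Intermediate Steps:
(-3307 + 9115)/H = (-3307 + 9115)/55183 = 5808*(1/55183) = 5808/55183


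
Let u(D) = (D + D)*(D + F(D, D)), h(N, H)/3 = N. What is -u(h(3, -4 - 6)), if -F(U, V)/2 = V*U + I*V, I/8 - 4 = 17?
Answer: 57186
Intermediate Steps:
I = 168 (I = 32 + 8*17 = 32 + 136 = 168)
h(N, H) = 3*N
F(U, V) = -336*V - 2*U*V (F(U, V) = -2*(V*U + 168*V) = -2*(U*V + 168*V) = -2*(168*V + U*V) = -336*V - 2*U*V)
u(D) = 2*D*(D - 2*D*(168 + D)) (u(D) = (D + D)*(D - 2*D*(168 + D)) = (2*D)*(D - 2*D*(168 + D)) = 2*D*(D - 2*D*(168 + D)))
-u(h(3, -4 - 6)) = -(3*3)**2*(-670 - 12*3) = -9**2*(-670 - 4*9) = -81*(-670 - 36) = -81*(-706) = -1*(-57186) = 57186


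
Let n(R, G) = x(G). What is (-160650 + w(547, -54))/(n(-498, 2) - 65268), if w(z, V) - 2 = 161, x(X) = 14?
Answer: 160487/65254 ≈ 2.4594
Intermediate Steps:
w(z, V) = 163 (w(z, V) = 2 + 161 = 163)
n(R, G) = 14
(-160650 + w(547, -54))/(n(-498, 2) - 65268) = (-160650 + 163)/(14 - 65268) = -160487/(-65254) = -160487*(-1/65254) = 160487/65254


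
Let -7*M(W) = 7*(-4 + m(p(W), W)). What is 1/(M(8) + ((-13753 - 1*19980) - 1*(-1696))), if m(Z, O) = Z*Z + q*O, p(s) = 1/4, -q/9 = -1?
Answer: -16/513681 ≈ -3.1148e-5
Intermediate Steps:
q = 9 (q = -9*(-1) = 9)
p(s) = 1/4
m(Z, O) = Z**2 + 9*O (m(Z, O) = Z*Z + 9*O = Z**2 + 9*O)
M(W) = 63/16 - 9*W (M(W) = -(-4 + ((1/4)**2 + 9*W)) = -(-4 + (1/16 + 9*W)) = -(-63/16 + 9*W) = -(-441/16 + 63*W)/7 = 63/16 - 9*W)
1/(M(8) + ((-13753 - 1*19980) - 1*(-1696))) = 1/((63/16 - 9*8) + ((-13753 - 1*19980) - 1*(-1696))) = 1/((63/16 - 72) + ((-13753 - 19980) + 1696)) = 1/(-1089/16 + (-33733 + 1696)) = 1/(-1089/16 - 32037) = 1/(-513681/16) = -16/513681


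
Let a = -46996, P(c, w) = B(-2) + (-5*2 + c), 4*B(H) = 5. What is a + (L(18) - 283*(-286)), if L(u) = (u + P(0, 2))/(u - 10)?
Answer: 1086181/32 ≈ 33943.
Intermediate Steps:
B(H) = 5/4 (B(H) = (¼)*5 = 5/4)
P(c, w) = -35/4 + c (P(c, w) = 5/4 + (-5*2 + c) = 5/4 + (-10 + c) = -35/4 + c)
L(u) = (-35/4 + u)/(-10 + u) (L(u) = (u + (-35/4 + 0))/(u - 10) = (u - 35/4)/(-10 + u) = (-35/4 + u)/(-10 + u))
a + (L(18) - 283*(-286)) = -46996 + ((-35/4 + 18)/(-10 + 18) - 283*(-286)) = -46996 + ((37/4)/8 + 80938) = -46996 + ((⅛)*(37/4) + 80938) = -46996 + (37/32 + 80938) = -46996 + 2590053/32 = 1086181/32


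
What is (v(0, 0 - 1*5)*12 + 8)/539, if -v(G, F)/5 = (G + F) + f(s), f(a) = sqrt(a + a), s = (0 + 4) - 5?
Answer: 4/7 - 60*I*sqrt(2)/539 ≈ 0.57143 - 0.15743*I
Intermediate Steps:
s = -1 (s = 4 - 5 = -1)
f(a) = sqrt(2)*sqrt(a) (f(a) = sqrt(2*a) = sqrt(2)*sqrt(a))
v(G, F) = -5*F - 5*G - 5*I*sqrt(2) (v(G, F) = -5*((G + F) + sqrt(2)*sqrt(-1)) = -5*((F + G) + sqrt(2)*I) = -5*((F + G) + I*sqrt(2)) = -5*(F + G + I*sqrt(2)) = -5*F - 5*G - 5*I*sqrt(2))
(v(0, 0 - 1*5)*12 + 8)/539 = ((-5*(0 - 1*5) - 5*0 - 5*I*sqrt(2))*12 + 8)/539 = ((-5*(0 - 5) + 0 - 5*I*sqrt(2))*12 + 8)*(1/539) = ((-5*(-5) + 0 - 5*I*sqrt(2))*12 + 8)*(1/539) = ((25 + 0 - 5*I*sqrt(2))*12 + 8)*(1/539) = ((25 - 5*I*sqrt(2))*12 + 8)*(1/539) = ((300 - 60*I*sqrt(2)) + 8)*(1/539) = (308 - 60*I*sqrt(2))*(1/539) = 4/7 - 60*I*sqrt(2)/539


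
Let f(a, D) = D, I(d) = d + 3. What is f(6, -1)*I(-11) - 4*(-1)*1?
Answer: 12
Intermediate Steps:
I(d) = 3 + d
f(6, -1)*I(-11) - 4*(-1)*1 = -(3 - 11) - 4*(-1)*1 = -1*(-8) + 4*1 = 8 + 4 = 12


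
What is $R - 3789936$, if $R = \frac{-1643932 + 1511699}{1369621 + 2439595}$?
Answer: $- \frac{14436684982409}{3809216} \approx -3.7899 \cdot 10^{6}$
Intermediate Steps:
$R = - \frac{132233}{3809216} \approx -0.034714$
$R - 3789936 = - \frac{132233}{3809216} - 3789936 = - \frac{14436684982409}{3809216}$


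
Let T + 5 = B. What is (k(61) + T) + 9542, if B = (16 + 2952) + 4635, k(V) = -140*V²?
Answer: -503800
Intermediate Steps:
B = 7603 (B = 2968 + 4635 = 7603)
T = 7598 (T = -5 + 7603 = 7598)
(k(61) + T) + 9542 = (-140*61² + 7598) + 9542 = (-140*3721 + 7598) + 9542 = (-520940 + 7598) + 9542 = -513342 + 9542 = -503800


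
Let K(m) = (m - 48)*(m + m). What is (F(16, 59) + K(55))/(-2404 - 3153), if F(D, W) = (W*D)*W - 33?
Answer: -56433/5557 ≈ -10.155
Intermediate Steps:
K(m) = 2*m*(-48 + m) (K(m) = (-48 + m)*(2*m) = 2*m*(-48 + m))
F(D, W) = -33 + D*W**2 (F(D, W) = (D*W)*W - 33 = D*W**2 - 33 = -33 + D*W**2)
(F(16, 59) + K(55))/(-2404 - 3153) = ((-33 + 16*59**2) + 2*55*(-48 + 55))/(-2404 - 3153) = ((-33 + 16*3481) + 2*55*7)/(-5557) = ((-33 + 55696) + 770)*(-1/5557) = (55663 + 770)*(-1/5557) = 56433*(-1/5557) = -56433/5557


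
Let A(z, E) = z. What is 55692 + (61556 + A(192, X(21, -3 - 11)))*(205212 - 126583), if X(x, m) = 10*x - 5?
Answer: 4855239184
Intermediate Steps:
X(x, m) = -5 + 10*x
55692 + (61556 + A(192, X(21, -3 - 11)))*(205212 - 126583) = 55692 + (61556 + 192)*(205212 - 126583) = 55692 + 61748*78629 = 55692 + 4855183492 = 4855239184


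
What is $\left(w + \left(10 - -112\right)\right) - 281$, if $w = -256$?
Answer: $-415$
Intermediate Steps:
$\left(w + \left(10 - -112\right)\right) - 281 = \left(-256 + \left(10 - -112\right)\right) - 281 = \left(-256 + \left(10 + 112\right)\right) - 281 = \left(-256 + 122\right) - 281 = -134 - 281 = -415$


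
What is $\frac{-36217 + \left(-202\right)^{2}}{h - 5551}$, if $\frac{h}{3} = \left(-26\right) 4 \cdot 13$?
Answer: $- \frac{4587}{9607} \approx -0.47746$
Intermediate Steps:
$h = -4056$ ($h = 3 \left(-26\right) 4 \cdot 13 = 3 \left(\left(-104\right) 13\right) = 3 \left(-1352\right) = -4056$)
$\frac{-36217 + \left(-202\right)^{2}}{h - 5551} = \frac{-36217 + \left(-202\right)^{2}}{-4056 - 5551} = \frac{-36217 + 40804}{-9607} = 4587 \left(- \frac{1}{9607}\right) = - \frac{4587}{9607}$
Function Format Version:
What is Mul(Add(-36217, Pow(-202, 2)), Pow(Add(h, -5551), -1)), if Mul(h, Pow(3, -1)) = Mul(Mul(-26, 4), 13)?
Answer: Rational(-4587, 9607) ≈ -0.47746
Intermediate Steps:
h = -4056 (h = Mul(3, Mul(Mul(-26, 4), 13)) = Mul(3, Mul(-104, 13)) = Mul(3, -1352) = -4056)
Mul(Add(-36217, Pow(-202, 2)), Pow(Add(h, -5551), -1)) = Mul(Add(-36217, Pow(-202, 2)), Pow(Add(-4056, -5551), -1)) = Mul(Add(-36217, 40804), Pow(-9607, -1)) = Mul(4587, Rational(-1, 9607)) = Rational(-4587, 9607)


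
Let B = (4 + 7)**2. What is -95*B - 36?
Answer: -11531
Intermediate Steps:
B = 121 (B = 11**2 = 121)
-95*B - 36 = -95*121 - 36 = -11495 - 36 = -11531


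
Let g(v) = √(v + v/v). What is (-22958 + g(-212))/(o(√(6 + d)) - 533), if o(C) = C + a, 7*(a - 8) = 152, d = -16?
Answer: (22958 - I*√211)/(3523/7 - I*√10) ≈ 45.615 + 0.25775*I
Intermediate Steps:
a = 208/7 (a = 8 + (⅐)*152 = 8 + 152/7 = 208/7 ≈ 29.714)
g(v) = √(1 + v) (g(v) = √(v + 1) = √(1 + v))
o(C) = 208/7 + C (o(C) = C + 208/7 = 208/7 + C)
(-22958 + g(-212))/(o(√(6 + d)) - 533) = (-22958 + √(1 - 212))/((208/7 + √(6 - 16)) - 533) = (-22958 + √(-211))/((208/7 + √(-10)) - 533) = (-22958 + I*√211)/((208/7 + I*√10) - 533) = (-22958 + I*√211)/(-3523/7 + I*√10)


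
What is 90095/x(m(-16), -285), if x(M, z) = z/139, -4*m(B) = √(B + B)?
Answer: -2504641/57 ≈ -43941.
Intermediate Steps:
m(B) = -√2*√B/4 (m(B) = -√(B + B)/4 = -√2*√B/4)
x(M, z) = z/139 (x(M, z) = z*(1/139) = z/139)
90095/x(m(-16), -285) = 90095/(((1/139)*(-285))) = 90095/(-285/139) = 90095*(-139/285) = -2504641/57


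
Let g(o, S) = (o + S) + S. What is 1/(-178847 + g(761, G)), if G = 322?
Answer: -1/177442 ≈ -5.6356e-6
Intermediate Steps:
g(o, S) = o + 2*S (g(o, S) = (S + o) + S = o + 2*S)
1/(-178847 + g(761, G)) = 1/(-178847 + (761 + 2*322)) = 1/(-178847 + (761 + 644)) = 1/(-178847 + 1405) = 1/(-177442) = -1/177442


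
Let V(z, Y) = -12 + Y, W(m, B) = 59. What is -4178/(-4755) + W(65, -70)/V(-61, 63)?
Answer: 54847/26945 ≈ 2.0355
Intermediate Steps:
-4178/(-4755) + W(65, -70)/V(-61, 63) = -4178/(-4755) + 59/(-12 + 63) = -4178*(-1/4755) + 59/51 = 4178/4755 + 59*(1/51) = 4178/4755 + 59/51 = 54847/26945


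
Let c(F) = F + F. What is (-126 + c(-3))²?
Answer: 17424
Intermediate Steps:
c(F) = 2*F
(-126 + c(-3))² = (-126 + 2*(-3))² = (-126 - 6)² = (-132)² = 17424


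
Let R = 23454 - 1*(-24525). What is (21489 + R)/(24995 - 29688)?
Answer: -69468/4693 ≈ -14.802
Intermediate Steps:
R = 47979 (R = 23454 + 24525 = 47979)
(21489 + R)/(24995 - 29688) = (21489 + 47979)/(24995 - 29688) = 69468/(-4693) = 69468*(-1/4693) = -69468/4693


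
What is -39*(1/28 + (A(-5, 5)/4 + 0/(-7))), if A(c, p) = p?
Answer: -351/7 ≈ -50.143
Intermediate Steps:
-39*(1/28 + (A(-5, 5)/4 + 0/(-7))) = -39*(1/28 + (5/4 + 0/(-7))) = -39*(1/28 + (5*(¼) + 0*(-⅐))) = -39*(1/28 + (5/4 + 0)) = -39*(1/28 + 5/4) = -39*9/7 = -351/7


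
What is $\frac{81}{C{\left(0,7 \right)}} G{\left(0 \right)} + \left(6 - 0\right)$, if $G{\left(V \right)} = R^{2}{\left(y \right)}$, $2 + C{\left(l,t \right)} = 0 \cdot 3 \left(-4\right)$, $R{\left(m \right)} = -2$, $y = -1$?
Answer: $-156$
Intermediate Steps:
$C{\left(l,t \right)} = -2$ ($C{\left(l,t \right)} = -2 + 0 \cdot 3 \left(-4\right) = -2 + 0 \left(-4\right) = -2 + 0 = -2$)
$G{\left(V \right)} = 4$ ($G{\left(V \right)} = \left(-2\right)^{2} = 4$)
$\frac{81}{C{\left(0,7 \right)}} G{\left(0 \right)} + \left(6 - 0\right) = \frac{81}{-2} \cdot 4 + \left(6 - 0\right) = 81 \left(- \frac{1}{2}\right) 4 + \left(6 + 0\right) = \left(- \frac{81}{2}\right) 4 + 6 = -162 + 6 = -156$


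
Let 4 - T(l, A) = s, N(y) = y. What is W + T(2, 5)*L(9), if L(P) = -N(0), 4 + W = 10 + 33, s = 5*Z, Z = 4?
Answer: 39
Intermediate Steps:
s = 20 (s = 5*4 = 20)
T(l, A) = -16 (T(l, A) = 4 - 1*20 = 4 - 20 = -16)
W = 39 (W = -4 + (10 + 33) = -4 + 43 = 39)
L(P) = 0 (L(P) = -1*0 = 0)
W + T(2, 5)*L(9) = 39 - 16*0 = 39 + 0 = 39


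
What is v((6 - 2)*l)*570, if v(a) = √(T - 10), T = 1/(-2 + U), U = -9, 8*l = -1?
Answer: 570*I*√1221/11 ≈ 1810.7*I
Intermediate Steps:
l = -⅛ (l = (⅛)*(-1) = -⅛ ≈ -0.12500)
T = -1/11 (T = 1/(-2 - 9) = 1/(-11) = -1/11 ≈ -0.090909)
v(a) = I*√1221/11 (v(a) = √(-1/11 - 10) = √(-111/11) = I*√1221/11)
v((6 - 2)*l)*570 = (I*√1221/11)*570 = 570*I*√1221/11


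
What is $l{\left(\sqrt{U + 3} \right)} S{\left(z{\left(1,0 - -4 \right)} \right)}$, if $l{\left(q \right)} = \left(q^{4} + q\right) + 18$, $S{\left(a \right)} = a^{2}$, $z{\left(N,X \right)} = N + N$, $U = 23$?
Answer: $2776 + 4 \sqrt{26} \approx 2796.4$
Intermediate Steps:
$z{\left(N,X \right)} = 2 N$
$l{\left(q \right)} = 18 + q + q^{4}$ ($l{\left(q \right)} = \left(q + q^{4}\right) + 18 = 18 + q + q^{4}$)
$l{\left(\sqrt{U + 3} \right)} S{\left(z{\left(1,0 - -4 \right)} \right)} = \left(18 + \sqrt{23 + 3} + \left(\sqrt{23 + 3}\right)^{4}\right) \left(2 \cdot 1\right)^{2} = \left(18 + \sqrt{26} + \left(\sqrt{26}\right)^{4}\right) 2^{2} = \left(18 + \sqrt{26} + 676\right) 4 = \left(694 + \sqrt{26}\right) 4 = 2776 + 4 \sqrt{26}$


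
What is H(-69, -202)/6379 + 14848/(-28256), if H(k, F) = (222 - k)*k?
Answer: -20689613/5632657 ≈ -3.6732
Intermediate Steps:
H(k, F) = k*(222 - k)
H(-69, -202)/6379 + 14848/(-28256) = -69*(222 - 1*(-69))/6379 + 14848/(-28256) = -69*(222 + 69)*(1/6379) + 14848*(-1/28256) = -69*291*(1/6379) - 464/883 = -20079*1/6379 - 464/883 = -20079/6379 - 464/883 = -20689613/5632657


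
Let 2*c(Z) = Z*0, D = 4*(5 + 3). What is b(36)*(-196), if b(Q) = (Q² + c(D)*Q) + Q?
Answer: -261072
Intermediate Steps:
D = 32 (D = 4*8 = 32)
c(Z) = 0 (c(Z) = (Z*0)/2 = (½)*0 = 0)
b(Q) = Q + Q² (b(Q) = (Q² + 0*Q) + Q = (Q² + 0) + Q = Q² + Q = Q + Q²)
b(36)*(-196) = (36*(1 + 36))*(-196) = (36*37)*(-196) = 1332*(-196) = -261072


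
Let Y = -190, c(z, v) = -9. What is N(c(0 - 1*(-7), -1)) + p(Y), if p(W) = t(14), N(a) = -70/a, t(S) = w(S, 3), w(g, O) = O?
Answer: 97/9 ≈ 10.778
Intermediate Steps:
t(S) = 3
p(W) = 3
N(c(0 - 1*(-7), -1)) + p(Y) = -70/(-9) + 3 = -70*(-1/9) + 3 = 70/9 + 3 = 97/9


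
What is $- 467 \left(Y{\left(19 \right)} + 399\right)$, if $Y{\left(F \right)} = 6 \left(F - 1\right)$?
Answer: $-236769$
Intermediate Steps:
$Y{\left(F \right)} = -6 + 6 F$ ($Y{\left(F \right)} = 6 \left(-1 + F\right) = -6 + 6 F$)
$- 467 \left(Y{\left(19 \right)} + 399\right) = - 467 \left(\left(-6 + 6 \cdot 19\right) + 399\right) = - 467 \left(\left(-6 + 114\right) + 399\right) = - 467 \left(108 + 399\right) = \left(-467\right) 507 = -236769$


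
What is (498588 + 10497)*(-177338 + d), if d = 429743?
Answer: 128495599425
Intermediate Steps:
(498588 + 10497)*(-177338 + d) = (498588 + 10497)*(-177338 + 429743) = 509085*252405 = 128495599425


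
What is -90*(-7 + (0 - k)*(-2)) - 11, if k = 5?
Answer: -281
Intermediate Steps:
-90*(-7 + (0 - k)*(-2)) - 11 = -90*(-7 + (0 - 1*5)*(-2)) - 11 = -90*(-7 + (0 - 5)*(-2)) - 11 = -90*(-7 - 5*(-2)) - 11 = -90*(-7 + 10) - 11 = -90*3 - 11 = -270 - 11 = -281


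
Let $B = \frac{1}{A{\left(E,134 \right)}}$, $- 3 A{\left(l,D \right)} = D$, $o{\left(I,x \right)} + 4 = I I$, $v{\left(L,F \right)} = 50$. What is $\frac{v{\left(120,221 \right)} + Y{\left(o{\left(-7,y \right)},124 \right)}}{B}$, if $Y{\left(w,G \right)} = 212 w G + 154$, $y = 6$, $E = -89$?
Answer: $-52847992$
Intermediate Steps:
$o{\left(I,x \right)} = -4 + I^{2}$ ($o{\left(I,x \right)} = -4 + I I = -4 + I^{2}$)
$A{\left(l,D \right)} = - \frac{D}{3}$
$Y{\left(w,G \right)} = 154 + 212 G w$ ($Y{\left(w,G \right)} = 212 G w + 154 = 154 + 212 G w$)
$B = - \frac{3}{134}$ ($B = \frac{1}{\left(- \frac{1}{3}\right) 134} = \frac{1}{- \frac{134}{3}} = - \frac{3}{134} \approx -0.022388$)
$\frac{v{\left(120,221 \right)} + Y{\left(o{\left(-7,y \right)},124 \right)}}{B} = \frac{50 + \left(154 + 212 \cdot 124 \left(-4 + \left(-7\right)^{2}\right)\right)}{- \frac{3}{134}} = \left(50 + \left(154 + 212 \cdot 124 \left(-4 + 49\right)\right)\right) \left(- \frac{134}{3}\right) = \left(50 + \left(154 + 212 \cdot 124 \cdot 45\right)\right) \left(- \frac{134}{3}\right) = \left(50 + \left(154 + 1182960\right)\right) \left(- \frac{134}{3}\right) = \left(50 + 1183114\right) \left(- \frac{134}{3}\right) = 1183164 \left(- \frac{134}{3}\right) = -52847992$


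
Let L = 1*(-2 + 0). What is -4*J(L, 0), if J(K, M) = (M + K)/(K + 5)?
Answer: 8/3 ≈ 2.6667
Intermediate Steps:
L = -2 (L = 1*(-2) = -2)
J(K, M) = (K + M)/(5 + K)
-4*J(L, 0) = -4*(-2 + 0)/(5 - 2) = -4*(-2)/3 = -4*(-⅔) = 8/3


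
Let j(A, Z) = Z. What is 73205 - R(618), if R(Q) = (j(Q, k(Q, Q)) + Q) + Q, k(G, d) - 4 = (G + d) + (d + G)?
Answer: 69493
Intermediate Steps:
k(G, d) = 4 + 2*G + 2*d (k(G, d) = 4 + ((G + d) + (d + G)) = 4 + ((G + d) + (G + d)) = 4 + (2*G + 2*d) = 4 + 2*G + 2*d)
R(Q) = 4 + 6*Q (R(Q) = ((4 + 2*Q + 2*Q) + Q) + Q = ((4 + 4*Q) + Q) + Q = (4 + 5*Q) + Q = 4 + 6*Q)
73205 - R(618) = 73205 - (4 + 6*618) = 73205 - (4 + 3708) = 73205 - 1*3712 = 73205 - 3712 = 69493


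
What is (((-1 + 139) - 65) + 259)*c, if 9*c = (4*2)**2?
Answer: 21248/9 ≈ 2360.9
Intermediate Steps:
c = 64/9 (c = (4*2)**2/9 = (1/9)*8**2 = (1/9)*64 = 64/9 ≈ 7.1111)
(((-1 + 139) - 65) + 259)*c = (((-1 + 139) - 65) + 259)*(64/9) = ((138 - 65) + 259)*(64/9) = (73 + 259)*(64/9) = 332*(64/9) = 21248/9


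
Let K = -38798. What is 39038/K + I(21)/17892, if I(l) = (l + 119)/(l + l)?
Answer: -523753927/520630362 ≈ -1.0060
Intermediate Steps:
I(l) = (119 + l)/(2*l) (I(l) = (119 + l)/((2*l)) = (119 + l)*(1/(2*l)) = (119 + l)/(2*l))
39038/K + I(21)/17892 = 39038/(-38798) + ((1/2)*(119 + 21)/21)/17892 = 39038*(-1/38798) + ((1/2)*(1/21)*140)*(1/17892) = -19519/19399 + (10/3)*(1/17892) = -19519/19399 + 5/26838 = -523753927/520630362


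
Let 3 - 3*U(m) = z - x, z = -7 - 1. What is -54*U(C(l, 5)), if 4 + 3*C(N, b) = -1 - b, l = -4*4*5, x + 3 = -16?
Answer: 144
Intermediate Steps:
x = -19 (x = -3 - 16 = -19)
l = -80 (l = -16*5 = -80)
C(N, b) = -5/3 - b/3 (C(N, b) = -4/3 + (-1 - b)/3 = -4/3 + (-⅓ - b/3) = -5/3 - b/3)
z = -8
U(m) = -8/3 (U(m) = 1 - (-8 - 1*(-19))/3 = 1 - (-8 + 19)/3 = 1 - ⅓*11 = 1 - 11/3 = -8/3)
-54*U(C(l, 5)) = -54*(-8/3) = 144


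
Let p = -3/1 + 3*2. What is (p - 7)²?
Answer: 16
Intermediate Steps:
p = 3 (p = -3*1 + 6 = -3 + 6 = 3)
(p - 7)² = (3 - 7)² = (-4)² = 16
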